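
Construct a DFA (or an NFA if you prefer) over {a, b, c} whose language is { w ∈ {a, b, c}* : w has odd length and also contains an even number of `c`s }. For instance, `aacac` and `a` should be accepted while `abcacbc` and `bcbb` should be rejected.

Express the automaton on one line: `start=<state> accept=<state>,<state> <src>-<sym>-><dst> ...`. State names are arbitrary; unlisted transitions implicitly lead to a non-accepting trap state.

Build one automaton per condition and run them in lockstep. One (2 states) tracks the input length modulo 2; the other (2 states) tracks the count of `c`s modulo 2. Each combined state is a pair, one component from each; accept when both components accept.
4 states suffice.
        a   b   c  
>  q0   q1  q1  q2 
 * q1   q0  q0  q3 
   q2   q3  q3  q0 
   q3   q2  q2  q1 
(> = start, * = accepting)

start=q0 accept=q1 q0-a->q1 q0-b->q1 q0-c->q2 q1-a->q0 q1-b->q0 q1-c->q3 q2-a->q3 q2-b->q3 q2-c->q0 q3-a->q2 q3-b->q2 q3-c->q1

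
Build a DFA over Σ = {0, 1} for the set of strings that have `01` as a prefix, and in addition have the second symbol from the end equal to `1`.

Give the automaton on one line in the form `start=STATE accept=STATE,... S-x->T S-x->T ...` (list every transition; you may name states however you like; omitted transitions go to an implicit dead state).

start=q0 accept=q8,q9 q0-0->q1 q0-1->q2 q1-0->q3 q1-1->q4 q2-0->q5 q2-1->q6 q3-0->q3 q3-1->q7 q4-0->q8 q4-1->q9 q5-0->q3 q5-1->q7 q6-0->q5 q6-1->q6 q7-0->q5 q7-1->q6 q8-0->q10 q8-1->q4 q9-0->q8 q9-1->q9 q10-0->q10 q10-1->q4

Handle the two conditions separately and then intersect. The first has 4 states tracking whether the input so far still matches the prefix `01`; the second has 7 states tracking the last 2 symbols read. A product state is a pair (one from each), accepting exactly when both do.
An 11-state machine:
          0    1  
>  q0     q1   q2 
   q1     q3   q4 
   q2     q5   q6 
   q3     q3   q7 
   q4     q8   q9 
   q5     q3   q7 
   q6     q5   q6 
   q7     q5   q6 
 * q8    q10   q4 
 * q9     q8   q9 
   q10   q10   q4 
(> = start, * = accepting)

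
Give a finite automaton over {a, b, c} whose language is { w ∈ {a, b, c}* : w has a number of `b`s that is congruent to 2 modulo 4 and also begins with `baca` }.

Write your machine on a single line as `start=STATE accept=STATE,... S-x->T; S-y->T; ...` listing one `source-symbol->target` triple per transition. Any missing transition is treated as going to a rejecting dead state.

start=S0; accept=S9; S0-a->S1; S0-b->S2; S0-c->S1; S1-a->S1; S1-b->S3; S1-c->S1; S2-a->S4; S2-b->S5; S2-c->S3; S3-a->S3; S3-b->S5; S3-c->S3; S4-a->S3; S4-b->S5; S4-c->S6; S5-a->S5; S5-b->S7; S5-c->S5; S6-a->S8; S6-b->S5; S6-c->S3; S7-a->S7; S7-b->S1; S7-c->S7; S8-a->S8; S8-b->S9; S8-c->S8; S9-a->S9; S9-b->S10; S9-c->S9; S10-a->S10; S10-b->S11; S10-c->S10; S11-a->S11; S11-b->S8; S11-c->S11

Run two small machines in parallel and take their product. The first has 4 states tracking the count of `b`s modulo 4; the second has 6 states tracking whether the input so far still matches the prefix `baca`. A product state is a pair (one from each), accepting exactly when both do.
          a    b    c  
>  S0     S1   S2   S1 
   S1     S1   S3   S1 
   S2     S4   S5   S3 
   S3     S3   S5   S3 
   S4     S3   S5   S6 
   S5     S5   S7   S5 
   S6     S8   S5   S3 
   S7     S7   S1   S7 
   S8     S8   S9   S8 
 * S9     S9  S10   S9 
   S10   S10  S11  S10 
   S11   S11   S8  S11 
(> = start, * = accepting)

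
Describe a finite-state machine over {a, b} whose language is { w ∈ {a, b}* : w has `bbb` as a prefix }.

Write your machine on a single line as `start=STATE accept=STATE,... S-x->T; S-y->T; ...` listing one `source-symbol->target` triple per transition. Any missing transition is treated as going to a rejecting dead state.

start=q0; accept=q3; q0-a->q4; q0-b->q1; q1-a->q4; q1-b->q2; q2-a->q4; q2-b->q3; q3-a->q3; q3-b->q3; q4-a->q4; q4-b->q4

Check the first 3 symbols one by one: q0 through q2 record how many have matched `bbb` so far; any wrong symbol goes to the dead state q4. After all 3 match we enter the accepting sink q3.
        a   b  
>  q0   q4  q1 
   q1   q4  q2 
   q2   q4  q3 
 * q3   q3  q3 
   q4   q4  q4 
(> = start, * = accepting)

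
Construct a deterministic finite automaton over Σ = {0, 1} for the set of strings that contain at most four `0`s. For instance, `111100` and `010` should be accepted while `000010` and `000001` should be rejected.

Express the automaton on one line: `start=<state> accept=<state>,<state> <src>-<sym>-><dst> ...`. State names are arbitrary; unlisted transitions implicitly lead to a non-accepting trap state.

Only the number of `0`s matters, and only up to 5. Make a chain S0 → S1 → S2 → S3 → S4 → S5 advanced by each `0` (with S5 absorbing); every other symbol self-loops. The accepting set is {S0, S1, S2, S3, S4}.
With 6 states:
        0   1  
>* S0   S1  S0 
 * S1   S2  S1 
 * S2   S3  S2 
 * S3   S4  S3 
 * S4   S5  S4 
   S5   S5  S5 
(> = start, * = accepting)

start=S0 accept=S0,S1,S2,S3,S4 S0-0->S1 S0-1->S0 S1-0->S2 S1-1->S1 S2-0->S3 S2-1->S2 S3-0->S4 S3-1->S3 S4-0->S5 S4-1->S4 S5-0->S5 S5-1->S5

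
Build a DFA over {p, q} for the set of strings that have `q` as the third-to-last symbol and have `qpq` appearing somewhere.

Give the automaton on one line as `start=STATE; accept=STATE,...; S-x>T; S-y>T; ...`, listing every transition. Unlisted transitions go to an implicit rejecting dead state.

Build one automaton per condition and run them in lockstep. The first has 15 states tracking the last 3 symbols read; the second has 4 states tracking whether and how much of `qpq` has been seen. A product state is a pair (one from each), accepting exactly when both do. After merging equivalent states the machine shrinks.
       p  q 
>  A   A  B 
   B   C  B 
   C   A  D 
 * D   E  F 
   E   G  D 
   F   H  I 
 * G   J  K 
 * H   G  D 
 * I   H  I 
   J   J  K 
   K   E  F 
(> = start, * = accepting)

start=A; accept=D,G,H,I; A-p>A; A-q>B; B-p>C; B-q>B; C-p>A; C-q>D; D-p>E; D-q>F; E-p>G; E-q>D; F-p>H; F-q>I; G-p>J; G-q>K; H-p>G; H-q>D; I-p>H; I-q>I; J-p>J; J-q>K; K-p>E; K-q>F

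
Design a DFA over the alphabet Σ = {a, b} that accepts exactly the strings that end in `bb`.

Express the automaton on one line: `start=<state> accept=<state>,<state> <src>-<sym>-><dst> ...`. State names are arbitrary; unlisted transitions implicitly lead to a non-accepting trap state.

Remember how much of `bb` the current input suffix matches. State S0 means no match yet; S1 means the last symbol is `b`; S2 means the last 2 symbols are `bb`. Only S2 accepts. On a mismatch, fall back to the longest proper suffix that is still a prefix of `bb`.
With 3 states:
        a   b  
>  S0   S0  S1 
   S1   S0  S2 
 * S2   S0  S2 
(> = start, * = accepting)

start=S0 accept=S2 S0-a->S0 S0-b->S1 S1-a->S0 S1-b->S2 S2-a->S0 S2-b->S2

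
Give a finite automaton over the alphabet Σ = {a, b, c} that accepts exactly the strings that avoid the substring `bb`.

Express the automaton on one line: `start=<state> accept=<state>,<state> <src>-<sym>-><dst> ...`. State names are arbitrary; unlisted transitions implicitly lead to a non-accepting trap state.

start=q0 accept=q0,q1 q0-a->q0 q0-b->q1 q0-c->q0 q1-a->q0 q1-b->q2 q1-c->q0 q2-a->q2 q2-b->q2 q2-c->q2

This is the complement of 'contains `bb`'. Use the same substring-matching states — q0 through q2 holding how much of `bb` has just been matched — but flip the accepting set: everything except the trap q2 accepts.
With 3 states:
        a   b   c  
>* q0   q0  q1  q0 
 * q1   q0  q2  q0 
   q2   q2  q2  q2 
(> = start, * = accepting)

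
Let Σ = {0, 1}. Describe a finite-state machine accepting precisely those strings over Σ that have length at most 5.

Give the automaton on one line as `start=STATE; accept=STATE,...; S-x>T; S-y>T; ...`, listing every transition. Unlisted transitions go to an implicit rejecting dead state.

We only need to distinguish lengths 0, 1, …, 5, and '>5'. Chain S0 → S1 → S2 → S3 → S4 → S5 → S6 on every symbol, with S6 looping. Accepting states: {S0, S1, S2, S3, S4, S5}.
7 states suffice.
        0   1  
>* S0   S1  S1 
 * S1   S2  S2 
 * S2   S3  S3 
 * S3   S4  S4 
 * S4   S5  S5 
 * S5   S6  S6 
   S6   S6  S6 
(> = start, * = accepting)

start=S0; accept=S0,S1,S2,S3,S4,S5; S0-0>S1; S0-1>S1; S1-0>S2; S1-1>S2; S2-0>S3; S2-1>S3; S3-0>S4; S3-1>S4; S4-0>S5; S4-1>S5; S5-0>S6; S5-1>S6; S6-0>S6; S6-1>S6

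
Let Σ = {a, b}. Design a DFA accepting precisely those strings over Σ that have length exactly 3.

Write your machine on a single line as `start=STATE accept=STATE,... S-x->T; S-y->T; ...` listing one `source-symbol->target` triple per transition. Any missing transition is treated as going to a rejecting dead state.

start=S0; accept=S3; S0-a->S1; S0-b->S1; S1-a->S2; S1-b->S2; S2-a->S3; S2-b->S3; S3-a->S4; S3-b->S4; S4-a->S4; S4-b->S4

We only need to distinguish lengths 0, 1, …, 3, and '>3'. Chain S0 → S1 → S2 → S3 → S4 on every symbol, with S4 looping. Accepting states: {S3}.
        a   b  
>  S0   S1  S1 
   S1   S2  S2 
   S2   S3  S3 
 * S3   S4  S4 
   S4   S4  S4 
(> = start, * = accepting)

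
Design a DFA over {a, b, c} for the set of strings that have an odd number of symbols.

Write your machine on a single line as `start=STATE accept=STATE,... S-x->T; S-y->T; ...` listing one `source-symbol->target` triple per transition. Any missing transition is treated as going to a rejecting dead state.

start=S0; accept=S1; S0-a->S1; S0-b->S1; S0-c->S1; S1-a->S0; S1-b->S0; S1-c->S0

Only the length mod 2 matters, so use a 2-cycle: from any state, every input symbol moves to the next state, wrapping S1 back to S0. Mark S1 accepting.
2 states suffice.
        a   b   c  
>  S0   S1  S1  S1 
 * S1   S0  S0  S0 
(> = start, * = accepting)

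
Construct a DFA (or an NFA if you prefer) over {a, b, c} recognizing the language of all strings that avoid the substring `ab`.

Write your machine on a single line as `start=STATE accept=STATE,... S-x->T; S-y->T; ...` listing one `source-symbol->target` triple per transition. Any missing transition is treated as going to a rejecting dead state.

start=q0; accept=q0,q1; q0-a->q1; q0-b->q0; q0-c->q0; q1-a->q1; q1-b->q2; q1-c->q0; q2-a->q2; q2-b->q2; q2-c->q2

This is the complement of 'contains `ab`'. Use the same substring-matching states — q0 through q2 holding how much of `ab` has just been matched — but flip the accepting set: everything except the trap q2 accepts.
3 states suffice.
        a   b   c  
>* q0   q1  q0  q0 
 * q1   q1  q2  q0 
   q2   q2  q2  q2 
(> = start, * = accepting)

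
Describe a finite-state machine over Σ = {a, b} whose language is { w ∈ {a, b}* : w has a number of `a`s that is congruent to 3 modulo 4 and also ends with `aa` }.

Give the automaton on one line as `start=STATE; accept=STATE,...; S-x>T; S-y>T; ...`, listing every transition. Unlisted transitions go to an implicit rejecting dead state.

start=S0; accept=S4; S0-a>S1; S0-b>S0; S1-a>S2; S1-b>S3; S2-a>S4; S2-b>S5; S3-a>S6; S3-b>S3; S4-a>S7; S4-b>S8; S5-a>S9; S5-b>S5; S6-a>S4; S6-b>S5; S7-a>S10; S7-b>S0; S8-a>S11; S8-b>S8; S9-a>S7; S9-b>S8; S10-a>S2; S10-b>S3; S11-a>S10; S11-b>S0

Build one automaton per condition and run them in lockstep. One (4 states) tracks the count of `a`s modulo 4; the other (3 states) tracks how much of the suffix `aa` has currently been matched. Each combined state is a pair, one component from each; accept when both components accept.
          a    b  
>  S0     S1   S0 
   S1     S2   S3 
   S2     S4   S5 
   S3     S6   S3 
 * S4     S7   S8 
   S5     S9   S5 
   S6     S4   S5 
   S7    S10   S0 
   S8    S11   S8 
   S9     S7   S8 
   S10    S2   S3 
   S11   S10   S0 
(> = start, * = accepting)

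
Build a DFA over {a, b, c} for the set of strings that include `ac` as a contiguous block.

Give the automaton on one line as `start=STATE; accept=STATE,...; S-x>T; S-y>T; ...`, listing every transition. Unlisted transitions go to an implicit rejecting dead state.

States s0..s1 record the length of the longest prefix of `ac` that matches the current input suffix. Reaching s2 means `ac` has been seen, and we stay there forever. Accept from s2.
        a   b   c  
>  s0   s1  s0  s0 
   s1   s1  s0  s2 
 * s2   s2  s2  s2 
(> = start, * = accepting)

start=s0; accept=s2; s0-a>s1; s0-b>s0; s0-c>s0; s1-a>s1; s1-b>s0; s1-c>s2; s2-a>s2; s2-b>s2; s2-c>s2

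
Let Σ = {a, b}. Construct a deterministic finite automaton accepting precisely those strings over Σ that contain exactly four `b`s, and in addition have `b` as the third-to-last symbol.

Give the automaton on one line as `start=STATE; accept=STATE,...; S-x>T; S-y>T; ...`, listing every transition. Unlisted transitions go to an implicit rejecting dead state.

Build one automaton per condition and run them in lockstep. The first has 6 states tracking the count of `b`s, saturating at 5; the second has 15 states tracking the last 3 symbols read. A product state is a pair (one from each), accepting exactly when both do. Minimizing collapses redundant product states.
16 states suffice.
          a    b  
>  q0     q0   q1 
   q1     q1   q2 
   q2     q3   q4 
   q3     q3   q5 
   q4     q6   q7 
   q5     q6   q8 
   q6     q9  q10 
 * q7    q11  q12 
   q8    q11  q12 
   q9     q9  q13 
 * q10   q14  q12 
 * q11   q15  q12 
   q12   q12  q12 
   q13   q14  q12 
   q14   q15  q12 
 * q15   q12  q12 
(> = start, * = accepting)

start=q0; accept=q7,q10,q11,q15; q0-a>q0; q0-b>q1; q1-a>q1; q1-b>q2; q2-a>q3; q2-b>q4; q3-a>q3; q3-b>q5; q4-a>q6; q4-b>q7; q5-a>q6; q5-b>q8; q6-a>q9; q6-b>q10; q7-a>q11; q7-b>q12; q8-a>q11; q8-b>q12; q9-a>q9; q9-b>q13; q10-a>q14; q10-b>q12; q11-a>q15; q11-b>q12; q12-a>q12; q12-b>q12; q13-a>q14; q13-b>q12; q14-a>q15; q14-b>q12; q15-a>q12; q15-b>q12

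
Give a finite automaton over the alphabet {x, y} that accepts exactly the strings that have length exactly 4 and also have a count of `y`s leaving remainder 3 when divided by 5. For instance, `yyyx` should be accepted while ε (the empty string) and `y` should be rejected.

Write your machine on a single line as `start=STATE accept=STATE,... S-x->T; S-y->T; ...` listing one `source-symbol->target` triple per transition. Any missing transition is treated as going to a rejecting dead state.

Run two small machines in parallel and take their product. One (6 states) tracks the input length, saturating at 5; the other (5 states) tracks the count of `y`s modulo 5. Each combined state is a pair, one component from each; accept when both components accept. Minimizing collapses redundant product states.
With 9 states:
        x   y  
>  q0   q1  q2 
   q1   q3  q4 
   q2   q4  q5 
   q3   q3  q3 
   q4   q3  q6 
   q5   q6  q7 
   q6   q3  q8 
   q7   q8  q3 
 * q8   q3  q3 
(> = start, * = accepting)

start=q0; accept=q8; q0-x->q1; q0-y->q2; q1-x->q3; q1-y->q4; q2-x->q4; q2-y->q5; q3-x->q3; q3-y->q3; q4-x->q3; q4-y->q6; q5-x->q6; q5-y->q7; q6-x->q3; q6-y->q8; q7-x->q8; q7-y->q3; q8-x->q3; q8-y->q3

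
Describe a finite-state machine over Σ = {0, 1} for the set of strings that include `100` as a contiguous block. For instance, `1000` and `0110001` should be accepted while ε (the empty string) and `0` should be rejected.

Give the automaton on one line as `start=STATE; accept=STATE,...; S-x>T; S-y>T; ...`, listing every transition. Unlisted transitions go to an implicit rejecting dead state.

States s0..s2 record the length of the longest prefix of `100` that matches the current input suffix. Reaching s3 means `100` has been seen, and we stay there forever. Accept from s3.
        0   1  
>  s0   s0  s1 
   s1   s2  s1 
   s2   s3  s1 
 * s3   s3  s3 
(> = start, * = accepting)

start=s0; accept=s3; s0-0>s0; s0-1>s1; s1-0>s2; s1-1>s1; s2-0>s3; s2-1>s1; s3-0>s3; s3-1>s3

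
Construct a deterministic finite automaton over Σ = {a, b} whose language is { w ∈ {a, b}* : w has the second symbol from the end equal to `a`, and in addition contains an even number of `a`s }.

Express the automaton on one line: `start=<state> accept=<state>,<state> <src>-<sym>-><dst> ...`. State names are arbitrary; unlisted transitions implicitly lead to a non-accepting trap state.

Run two small machines in parallel and take their product. One (7 states) tracks the last 2 symbols read; the other (2 states) tracks the count of `a`s modulo 2. Each combined state is a pair, one component from each; accept when both components accept.
An 11-state machine:
          a    b  
>  S0     S1   S2 
   S1     S3   S4 
   S2     S5   S6 
 * S3     S7   S8 
   S4     S9  S10 
   S5     S3   S4 
   S6     S5   S6 
   S7     S3   S4 
 * S8     S5   S6 
   S9     S7   S8 
   S10    S9  S10 
(> = start, * = accepting)

start=S0 accept=S3,S8 S0-a->S1 S0-b->S2 S1-a->S3 S1-b->S4 S2-a->S5 S2-b->S6 S3-a->S7 S3-b->S8 S4-a->S9 S4-b->S10 S5-a->S3 S5-b->S4 S6-a->S5 S6-b->S6 S7-a->S3 S7-b->S4 S8-a->S5 S8-b->S6 S9-a->S7 S9-b->S8 S10-a->S9 S10-b->S10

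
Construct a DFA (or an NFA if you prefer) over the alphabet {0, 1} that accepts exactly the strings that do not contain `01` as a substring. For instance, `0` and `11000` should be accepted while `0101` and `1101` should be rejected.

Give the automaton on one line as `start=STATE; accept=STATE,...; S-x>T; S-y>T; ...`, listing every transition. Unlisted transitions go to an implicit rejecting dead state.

Track partial matches of the forbidden pattern `01`. State s2 is a dead state reached once `01` has occurred; every other state accepts. s0 means no part of `01` is currently matched.
With 3 states:
        0   1  
>* s0   s1  s0 
 * s1   s1  s2 
   s2   s2  s2 
(> = start, * = accepting)

start=s0; accept=s0,s1; s0-0>s1; s0-1>s0; s1-0>s1; s1-1>s2; s2-0>s2; s2-1>s2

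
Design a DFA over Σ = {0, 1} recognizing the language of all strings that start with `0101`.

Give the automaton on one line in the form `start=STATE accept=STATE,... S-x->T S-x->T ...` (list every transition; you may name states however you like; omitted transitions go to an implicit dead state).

start=q0 accept=q4 q0-0->q1 q0-1->q5 q1-0->q5 q1-1->q2 q2-0->q3 q2-1->q5 q3-0->q5 q3-1->q4 q4-0->q4 q4-1->q4 q5-0->q5 q5-1->q5

Walk along `0101` while the input agrees: from q0 take `0` to q1, and so on. Any deviation drops to the rejecting sink q5. Once q4 is reached the prefix is confirmed and every continuation is accepted.
        0   1  
>  q0   q1  q5 
   q1   q5  q2 
   q2   q3  q5 
   q3   q5  q4 
 * q4   q4  q4 
   q5   q5  q5 
(> = start, * = accepting)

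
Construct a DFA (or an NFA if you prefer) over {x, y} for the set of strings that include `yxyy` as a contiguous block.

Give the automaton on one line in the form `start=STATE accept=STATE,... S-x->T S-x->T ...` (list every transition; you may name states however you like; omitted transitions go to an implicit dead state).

Track how much of `yxyy` has been matched so far: state s0 is no progress, s4 is the absorbing accept state reached once `yxyy` has occurred. Intermediate states record partial matches; on a mismatch, fall back to the longest reusable overlap.
5 states suffice.
        x   y  
>  s0   s0  s1 
   s1   s2  s1 
   s2   s0  s3 
   s3   s2  s4 
 * s4   s4  s4 
(> = start, * = accepting)

start=s0 accept=s4 s0-x->s0 s0-y->s1 s1-x->s2 s1-y->s1 s2-x->s0 s2-y->s3 s3-x->s2 s3-y->s4 s4-x->s4 s4-y->s4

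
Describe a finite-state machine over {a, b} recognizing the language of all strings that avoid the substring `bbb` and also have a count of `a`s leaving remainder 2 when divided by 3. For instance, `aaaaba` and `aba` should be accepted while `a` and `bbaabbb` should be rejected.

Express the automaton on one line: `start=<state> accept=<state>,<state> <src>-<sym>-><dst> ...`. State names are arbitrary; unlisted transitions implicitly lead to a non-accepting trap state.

start=q0 accept=q3,q6,q9 q0-a->q1 q0-b->q2 q1-a->q3 q1-b->q4 q2-a->q1 q2-b->q5 q3-a->q0 q3-b->q6 q4-a->q3 q4-b->q7 q5-a->q1 q5-b->q8 q6-a->q0 q6-b->q9 q7-a->q3 q7-b->q10 q8-a->q10 q8-b->q8 q9-a->q0 q9-b->q11 q10-a->q11 q10-b->q10 q11-a->q8 q11-b->q11

Run two small machines in parallel and take their product. The first has 4 states tracking partial matches of the forbidden pattern `bbb`; the second has 3 states tracking the count of `a`s modulo 3. A product state is a pair (one from each), accepting exactly when both do.
12 states suffice.
          a    b  
>  q0     q1   q2 
   q1     q3   q4 
   q2     q1   q5 
 * q3     q0   q6 
   q4     q3   q7 
   q5     q1   q8 
 * q6     q0   q9 
   q7     q3  q10 
   q8    q10   q8 
 * q9     q0  q11 
   q10   q11  q10 
   q11    q8  q11 
(> = start, * = accepting)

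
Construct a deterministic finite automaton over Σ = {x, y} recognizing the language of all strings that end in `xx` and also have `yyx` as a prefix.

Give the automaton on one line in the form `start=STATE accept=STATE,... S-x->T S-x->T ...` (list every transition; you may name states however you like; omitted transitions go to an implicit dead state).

start=s0 accept=s5 s0-x->s1 s0-y->s2 s1-x->s1 s1-y->s1 s2-x->s1 s2-y->s3 s3-x->s4 s3-y->s1 s4-x->s5 s4-y->s6 s5-x->s5 s5-y->s6 s6-x->s4 s6-y->s6

Run two small machines in parallel and take their product. One (3 states) tracks how much of the suffix `xx` has currently been matched; the other (5 states) tracks whether the input so far still matches the prefix `yyx`. Each combined state is a pair, one component from each; accept when both components accept. Minimizing collapses redundant product states.
With 7 states:
        x   y  
>  s0   s1  s2 
   s1   s1  s1 
   s2   s1  s3 
   s3   s4  s1 
   s4   s5  s6 
 * s5   s5  s6 
   s6   s4  s6 
(> = start, * = accepting)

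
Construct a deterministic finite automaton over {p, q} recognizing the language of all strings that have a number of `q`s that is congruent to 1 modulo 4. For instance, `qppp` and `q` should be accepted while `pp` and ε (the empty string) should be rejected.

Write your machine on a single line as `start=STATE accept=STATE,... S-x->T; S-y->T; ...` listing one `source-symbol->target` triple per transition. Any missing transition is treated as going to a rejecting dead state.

Keep the running count of `q`s modulo 4: each `q` advances along the cycle S0 → S1 → S2 → S3 → S0 while other symbols loop. Accept at S1.
4 states suffice.
        p   q  
>  S0   S0  S1 
 * S1   S1  S2 
   S2   S2  S3 
   S3   S3  S0 
(> = start, * = accepting)

start=S0; accept=S1; S0-p->S0; S0-q->S1; S1-p->S1; S1-q->S2; S2-p->S2; S2-q->S3; S3-p->S3; S3-q->S0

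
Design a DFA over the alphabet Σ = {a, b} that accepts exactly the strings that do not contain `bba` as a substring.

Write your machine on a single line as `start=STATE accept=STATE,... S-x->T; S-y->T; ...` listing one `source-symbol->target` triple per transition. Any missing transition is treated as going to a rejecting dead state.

start=S0; accept=S0,S1,S2; S0-a->S0; S0-b->S1; S1-a->S0; S1-b->S2; S2-a->S3; S2-b->S2; S3-a->S3; S3-b->S3

This is the complement of 'contains `bba`'. Use the same substring-matching states — S0 through S3 holding how much of `bba` has just been matched — but flip the accepting set: everything except the trap S3 accepts.
        a   b  
>* S0   S0  S1 
 * S1   S0  S2 
 * S2   S3  S2 
   S3   S3  S3 
(> = start, * = accepting)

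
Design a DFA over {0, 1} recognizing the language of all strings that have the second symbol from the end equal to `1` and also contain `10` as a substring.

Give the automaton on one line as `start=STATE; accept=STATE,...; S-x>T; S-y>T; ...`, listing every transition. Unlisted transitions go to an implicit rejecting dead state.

start=A; accept=C,F; A-0>A; A-1>B; B-0>C; B-1>B; C-0>D; C-1>E; D-0>D; D-1>E; E-0>C; E-1>F; F-0>C; F-1>F

Handle the two conditions separately and then intersect. One (7 states) tracks the last 2 symbols read; the other (3 states) tracks whether and how much of `10` has been seen. Each combined state is a pair, one component from each; accept when both components accept. Minimizing collapses redundant product states.
6 states suffice.
       0  1 
>  A   A  B 
   B   C  B 
 * C   D  E 
   D   D  E 
   E   C  F 
 * F   C  F 
(> = start, * = accepting)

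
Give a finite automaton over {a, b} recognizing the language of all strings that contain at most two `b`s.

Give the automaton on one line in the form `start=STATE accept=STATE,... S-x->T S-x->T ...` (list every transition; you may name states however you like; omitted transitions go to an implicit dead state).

Only the number of `b`s matters, and only up to 3. Make a chain q0 → q1 → q2 → q3 advanced by each `b` (with q3 absorbing); every other symbol self-loops. The accepting set is {q0, q1, q2}.
        a   b  
>* q0   q0  q1 
 * q1   q1  q2 
 * q2   q2  q3 
   q3   q3  q3 
(> = start, * = accepting)

start=q0 accept=q0,q1,q2 q0-a->q0 q0-b->q1 q1-a->q1 q1-b->q2 q2-a->q2 q2-b->q3 q3-a->q3 q3-b->q3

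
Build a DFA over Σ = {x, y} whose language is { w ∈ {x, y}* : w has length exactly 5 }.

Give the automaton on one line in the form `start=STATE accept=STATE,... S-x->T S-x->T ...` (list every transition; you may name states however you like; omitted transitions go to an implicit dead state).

start=S0 accept=S5 S0-x->S1 S0-y->S1 S1-x->S2 S1-y->S2 S2-x->S3 S2-y->S3 S3-x->S4 S3-y->S4 S4-x->S5 S4-y->S5 S5-x->S6 S5-y->S6 S6-x->S6 S6-y->S6

We only need to distinguish lengths 0, 1, …, 5, and '>5'. Chain S0 → S1 → S2 → S3 → S4 → S5 → S6 on every symbol, with S6 looping. Accepting states: {S5}.
With 7 states:
        x   y  
>  S0   S1  S1 
   S1   S2  S2 
   S2   S3  S3 
   S3   S4  S4 
   S4   S5  S5 
 * S5   S6  S6 
   S6   S6  S6 
(> = start, * = accepting)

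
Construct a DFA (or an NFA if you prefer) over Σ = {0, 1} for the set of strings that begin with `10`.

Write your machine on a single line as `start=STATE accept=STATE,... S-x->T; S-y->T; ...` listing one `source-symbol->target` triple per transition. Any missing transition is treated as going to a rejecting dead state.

start=S0; accept=S2; S0-0->S3; S0-1->S1; S1-0->S2; S1-1->S3; S2-0->S2; S2-1->S2; S3-0->S3; S3-1->S3

Check the first 2 symbols one by one: S0 through S1 record how many have matched `10` so far; any wrong symbol goes to the dead state S3. After all 2 match we enter the accepting sink S2.
4 states suffice.
        0   1  
>  S0   S3  S1 
   S1   S2  S3 
 * S2   S2  S2 
   S3   S3  S3 
(> = start, * = accepting)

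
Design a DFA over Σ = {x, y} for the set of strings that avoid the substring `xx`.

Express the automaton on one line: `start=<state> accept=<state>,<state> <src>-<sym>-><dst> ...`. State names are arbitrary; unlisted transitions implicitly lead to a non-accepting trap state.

start=q0 accept=q0,q1 q0-x->q1 q0-y->q0 q1-x->q2 q1-y->q0 q2-x->q2 q2-y->q2

This is the complement of 'contains `xx`'. Use the same substring-matching states — q0 through q2 holding how much of `xx` has just been matched — but flip the accepting set: everything except the trap q2 accepts.
With 3 states:
        x   y  
>* q0   q1  q0 
 * q1   q2  q0 
   q2   q2  q2 
(> = start, * = accepting)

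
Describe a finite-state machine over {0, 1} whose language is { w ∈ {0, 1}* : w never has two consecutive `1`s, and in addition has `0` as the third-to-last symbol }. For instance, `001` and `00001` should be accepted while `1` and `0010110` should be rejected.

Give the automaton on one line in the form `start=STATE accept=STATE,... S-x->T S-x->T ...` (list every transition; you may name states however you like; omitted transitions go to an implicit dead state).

start=A accept=H,I,J A-0->B A-1->C B-0->D B-1->E C-0->F C-1->G D-0->H D-1->I E-0->J E-1->K F-0->L F-1->M G-0->N G-1->O H-0->H H-1->I I-0->J I-1->K J-0->L J-1->M K-0->N K-1->O L-0->H L-1->I M-0->J M-1->K N-0->P N-1->Q O-0->N O-1->O P-0->R P-1->S Q-0->T Q-1->K R-0->R R-1->S S-0->T S-1->K T-0->P T-1->Q

Build one automaton per condition and run them in lockstep. The first has 3 states tracking partial matches of the forbidden pattern `11`; the second has 15 states tracking the last 3 symbols read. A product state is a pair (one from each), accepting exactly when both do.
20 states suffice.
       0  1 
>  A   B  C 
   B   D  E 
   C   F  G 
   D   H  I 
   E   J  K 
   F   L  M 
   G   N  O 
 * H   H  I 
 * I   J  K 
 * J   L  M 
   K   N  O 
   L   H  I 
   M   J  K 
   N   P  Q 
   O   N  O 
   P   R  S 
   Q   T  K 
   R   R  S 
   S   T  K 
   T   P  Q 
(> = start, * = accepting)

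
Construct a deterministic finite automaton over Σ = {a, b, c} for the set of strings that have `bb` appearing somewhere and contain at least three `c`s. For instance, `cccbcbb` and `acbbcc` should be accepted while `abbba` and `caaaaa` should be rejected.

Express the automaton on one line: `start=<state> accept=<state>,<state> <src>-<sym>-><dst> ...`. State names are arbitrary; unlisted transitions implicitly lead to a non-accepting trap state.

Run two small machines in parallel and take their product. The first has 3 states tracking whether and how much of `bb` has been seen; the second has 5 states tracking the count of `c`s, saturating at 4. A product state is a pair (one from each), accepting exactly when both do. After merging equivalent states the machine shrinks.
A 12-state machine:
          a    b    c  
>  q0     q0   q1   q2 
   q1     q0   q3   q2 
   q2     q2   q4   q5 
   q3     q3   q3   q6 
   q4     q2   q6   q5 
   q5     q5   q7   q8 
   q6     q6   q6   q9 
   q7     q5   q9   q8 
   q8     q8  q10   q8 
   q9     q9   q9  q11 
   q10    q8  q11   q8 
 * q11   q11  q11  q11 
(> = start, * = accepting)

start=q0 accept=q11 q0-a->q0 q0-b->q1 q0-c->q2 q1-a->q0 q1-b->q3 q1-c->q2 q2-a->q2 q2-b->q4 q2-c->q5 q3-a->q3 q3-b->q3 q3-c->q6 q4-a->q2 q4-b->q6 q4-c->q5 q5-a->q5 q5-b->q7 q5-c->q8 q6-a->q6 q6-b->q6 q6-c->q9 q7-a->q5 q7-b->q9 q7-c->q8 q8-a->q8 q8-b->q10 q8-c->q8 q9-a->q9 q9-b->q9 q9-c->q11 q10-a->q8 q10-b->q11 q10-c->q8 q11-a->q11 q11-b->q11 q11-c->q11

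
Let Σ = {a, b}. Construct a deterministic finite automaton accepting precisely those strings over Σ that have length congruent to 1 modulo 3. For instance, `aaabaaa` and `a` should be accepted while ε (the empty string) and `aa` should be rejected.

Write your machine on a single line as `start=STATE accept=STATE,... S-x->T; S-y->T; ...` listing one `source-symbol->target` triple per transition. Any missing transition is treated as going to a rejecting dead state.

Count input length modulo 3: every symbol advances one step around the cycle S0 → S1 → S2 → S0. Accept at S1.
        a   b  
>  S0   S1  S1 
 * S1   S2  S2 
   S2   S0  S0 
(> = start, * = accepting)

start=S0; accept=S1; S0-a->S1; S0-b->S1; S1-a->S2; S1-b->S2; S2-a->S0; S2-b->S0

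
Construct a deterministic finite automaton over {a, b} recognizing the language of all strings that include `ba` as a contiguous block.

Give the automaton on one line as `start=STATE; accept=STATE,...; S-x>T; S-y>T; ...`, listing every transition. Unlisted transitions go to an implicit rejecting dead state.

States S0..S1 record the length of the longest prefix of `ba` that matches the current input suffix. Reaching S2 means `ba` has been seen, and we stay there forever. Accept from S2.
        a   b  
>  S0   S0  S1 
   S1   S2  S1 
 * S2   S2  S2 
(> = start, * = accepting)

start=S0; accept=S2; S0-a>S0; S0-b>S1; S1-a>S2; S1-b>S1; S2-a>S2; S2-b>S2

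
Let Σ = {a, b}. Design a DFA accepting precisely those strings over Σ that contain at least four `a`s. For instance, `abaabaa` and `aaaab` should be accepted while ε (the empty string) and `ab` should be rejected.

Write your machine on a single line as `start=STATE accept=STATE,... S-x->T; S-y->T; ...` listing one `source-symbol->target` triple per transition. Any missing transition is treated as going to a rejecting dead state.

Only the number of `a`s matters, and only up to 5. Make a chain q0 → q1 → q2 → q3 → q4 → q5 advanced by each `a` (with q5 absorbing); every other symbol self-loops. The accepting set is {q4, q5}.
With 6 states:
        a   b  
>  q0   q1  q0 
   q1   q2  q1 
   q2   q3  q2 
   q3   q4  q3 
 * q4   q5  q4 
 * q5   q5  q5 
(> = start, * = accepting)

start=q0; accept=q4,q5; q0-a->q1; q0-b->q0; q1-a->q2; q1-b->q1; q2-a->q3; q2-b->q2; q3-a->q4; q3-b->q3; q4-a->q5; q4-b->q4; q5-a->q5; q5-b->q5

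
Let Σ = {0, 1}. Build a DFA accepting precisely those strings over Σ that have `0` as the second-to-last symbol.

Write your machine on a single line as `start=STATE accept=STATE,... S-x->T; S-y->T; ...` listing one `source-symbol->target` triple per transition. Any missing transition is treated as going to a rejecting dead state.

Because acceptance depends on a position counted from the end, the machine has to buffer the most recent 2 symbols. Make each state the string of the last up-to-2 symbols read; on input `x` shift the window left and append `x`. Accept when the buffered window has length 2 and begins with `0`.
7 states suffice.
        0   1  
>  q0   q1  q2 
   q1   q3  q4 
   q2   q5  q6 
 * q3   q3  q4 
 * q4   q5  q6 
   q5   q3  q4 
   q6   q5  q6 
(> = start, * = accepting)

start=q0; accept=q3,q4; q0-0->q1; q0-1->q2; q1-0->q3; q1-1->q4; q2-0->q5; q2-1->q6; q3-0->q3; q3-1->q4; q4-0->q5; q4-1->q6; q5-0->q3; q5-1->q4; q6-0->q5; q6-1->q6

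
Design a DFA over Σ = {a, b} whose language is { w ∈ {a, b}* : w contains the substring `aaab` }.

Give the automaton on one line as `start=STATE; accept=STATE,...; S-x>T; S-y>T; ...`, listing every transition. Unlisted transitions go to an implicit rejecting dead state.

Track how much of `aaab` has been matched so far: state S0 is no progress, S4 is the absorbing accept state reached once `aaab` has occurred. Intermediate states record partial matches; on a mismatch, fall back to the longest reusable overlap.
A 5-state machine:
        a   b  
>  S0   S1  S0 
   S1   S2  S0 
   S2   S3  S0 
   S3   S3  S4 
 * S4   S4  S4 
(> = start, * = accepting)

start=S0; accept=S4; S0-a>S1; S0-b>S0; S1-a>S2; S1-b>S0; S2-a>S3; S2-b>S0; S3-a>S3; S3-b>S4; S4-a>S4; S4-b>S4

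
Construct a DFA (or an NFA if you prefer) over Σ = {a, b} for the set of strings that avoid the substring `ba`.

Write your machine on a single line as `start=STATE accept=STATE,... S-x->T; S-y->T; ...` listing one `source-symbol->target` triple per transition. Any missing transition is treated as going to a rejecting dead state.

start=S0; accept=S0,S1; S0-a->S0; S0-b->S1; S1-a->S2; S1-b->S1; S2-a->S2; S2-b->S2

This is the complement of 'contains `ba`'. Use the same substring-matching states — S0 through S2 holding how much of `ba` has just been matched — but flip the accepting set: everything except the trap S2 accepts.
        a   b  
>* S0   S0  S1 
 * S1   S2  S1 
   S2   S2  S2 
(> = start, * = accepting)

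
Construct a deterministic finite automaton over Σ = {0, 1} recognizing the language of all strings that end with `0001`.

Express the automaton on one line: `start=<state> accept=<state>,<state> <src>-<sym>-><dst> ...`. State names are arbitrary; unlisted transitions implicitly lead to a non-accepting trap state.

start=q0 accept=q4 q0-0->q1 q0-1->q0 q1-0->q2 q1-1->q0 q2-0->q3 q2-1->q0 q3-0->q3 q3-1->q4 q4-0->q1 q4-1->q0

Let each state record the length of the longest suffix of the input read so far that is also a prefix of `0001`. q1 means the last symbol is `0`; q2 means the last 2 symbols are `00`; q3 means the last 3 symbols are `000`; q4 means the last 4 symbols are `0001`. Accept only at q4, where the string currently ends in `0001`.
A 5-state machine:
        0   1  
>  q0   q1  q0 
   q1   q2  q0 
   q2   q3  q0 
   q3   q3  q4 
 * q4   q1  q0 
(> = start, * = accepting)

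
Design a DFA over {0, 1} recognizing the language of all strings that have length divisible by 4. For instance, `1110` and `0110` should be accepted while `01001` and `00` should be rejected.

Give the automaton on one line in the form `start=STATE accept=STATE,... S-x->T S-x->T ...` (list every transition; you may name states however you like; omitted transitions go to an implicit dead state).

start=q0 accept=q0 q0-0->q1 q0-1->q1 q1-0->q2 q1-1->q2 q2-0->q3 q2-1->q3 q3-0->q0 q3-1->q0

Only the length mod 4 matters, so use a 4-cycle: from any state, every input symbol moves to the next state, wrapping q3 back to q0. Mark q0 accepting.
With 4 states:
        0   1  
>* q0   q1  q1 
   q1   q2  q2 
   q2   q3  q3 
   q3   q0  q0 
(> = start, * = accepting)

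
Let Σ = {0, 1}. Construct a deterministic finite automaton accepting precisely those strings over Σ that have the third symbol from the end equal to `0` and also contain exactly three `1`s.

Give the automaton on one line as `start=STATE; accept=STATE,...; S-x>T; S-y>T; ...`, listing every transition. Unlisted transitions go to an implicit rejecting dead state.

start=s0; accept=s7,s12,s13,s15; s0-0>s0; s0-1>s1; s1-0>s2; s1-1>s3; s2-0>s2; s2-1>s4; s3-0>s5; s3-1>s6; s4-0>s5; s4-1>s7; s5-0>s8; s5-1>s9; s6-0>s10; s6-1>s11; s7-0>s10; s7-1>s11; s8-0>s8; s8-1>s12; s9-0>s13; s9-1>s11; s10-0>s14; s10-1>s11; s11-0>s11; s11-1>s11; s12-0>s13; s12-1>s11; s13-0>s14; s13-1>s11; s14-0>s15; s14-1>s11; s15-0>s15; s15-1>s11

Handle the two conditions separately and then intersect. One (15 states) tracks the last 3 symbols read; the other (5 states) tracks the count of `1`s, saturating at 4. Each combined state is a pair, one component from each; accept when both components accept. Equivalent product states are then merged.
With 16 states:
          0    1  
>  s0     s0   s1 
   s1     s2   s3 
   s2     s2   s4 
   s3     s5   s6 
   s4     s5   s7 
   s5     s8   s9 
   s6    s10  s11 
 * s7    s10  s11 
   s8     s8  s12 
   s9    s13  s11 
   s10   s14  s11 
   s11   s11  s11 
 * s12   s13  s11 
 * s13   s14  s11 
   s14   s15  s11 
 * s15   s15  s11 
(> = start, * = accepting)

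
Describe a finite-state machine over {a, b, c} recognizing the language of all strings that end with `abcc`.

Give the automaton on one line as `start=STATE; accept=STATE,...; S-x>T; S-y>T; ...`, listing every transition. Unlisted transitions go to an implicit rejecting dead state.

Let each state record the length of the longest suffix of the input read so far that is also a prefix of `abcc`. q1 means the last symbol is `a`; q2 means the last 2 symbols are `ab`; q3 means the last 3 symbols are `abc`; q4 means the last 4 symbols are `abcc`. Accept only at q4, where the string currently ends in `abcc`.
With 5 states:
        a   b   c  
>  q0   q1  q0  q0 
   q1   q1  q2  q0 
   q2   q1  q0  q3 
   q3   q1  q0  q4 
 * q4   q1  q0  q0 
(> = start, * = accepting)

start=q0; accept=q4; q0-a>q1; q0-b>q0; q0-c>q0; q1-a>q1; q1-b>q2; q1-c>q0; q2-a>q1; q2-b>q0; q2-c>q3; q3-a>q1; q3-b>q0; q3-c>q4; q4-a>q1; q4-b>q0; q4-c>q0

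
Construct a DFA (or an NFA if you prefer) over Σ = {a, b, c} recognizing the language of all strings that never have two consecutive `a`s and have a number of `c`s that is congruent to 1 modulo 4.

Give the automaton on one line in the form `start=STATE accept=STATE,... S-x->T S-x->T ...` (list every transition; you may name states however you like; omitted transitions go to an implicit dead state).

start=S0 accept=S2,S4 S0-a->S1 S0-b->S0 S0-c->S2 S1-a->S3 S1-b->S0 S1-c->S2 S2-a->S4 S2-b->S2 S2-c->S5 S3-a->S3 S3-b->S3 S3-c->S3 S4-a->S3 S4-b->S2 S4-c->S5 S5-a->S6 S5-b->S5 S5-c->S7 S6-a->S3 S6-b->S5 S6-c->S7 S7-a->S8 S7-b->S7 S7-c->S0 S8-a->S3 S8-b->S7 S8-c->S0

Run two small machines in parallel and take their product. One (3 states) tracks partial matches of the forbidden pattern `aa`; the other (4 states) tracks the count of `c`s modulo 4. Each combined state is a pair, one component from each; accept when both components accept. Minimizing collapses redundant product states.
A 9-state machine:
        a   b   c  
>  S0   S1  S0  S2 
   S1   S3  S0  S2 
 * S2   S4  S2  S5 
   S3   S3  S3  S3 
 * S4   S3  S2  S5 
   S5   S6  S5  S7 
   S6   S3  S5  S7 
   S7   S8  S7  S0 
   S8   S3  S7  S0 
(> = start, * = accepting)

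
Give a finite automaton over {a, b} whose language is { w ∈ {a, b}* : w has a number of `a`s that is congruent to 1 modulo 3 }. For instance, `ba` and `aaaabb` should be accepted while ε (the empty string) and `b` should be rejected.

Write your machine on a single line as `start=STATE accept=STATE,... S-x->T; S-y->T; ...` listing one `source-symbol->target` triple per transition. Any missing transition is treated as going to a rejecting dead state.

The only thing that matters is how many `a`s have appeared, reduced mod 3. Use one state per residue: S0 for 0, …, S2 for 2. Reading `a` moves to the next residue; anything else stays put. S1 is accepting.
3 states suffice.
        a   b  
>  S0   S1  S0 
 * S1   S2  S1 
   S2   S0  S2 
(> = start, * = accepting)

start=S0; accept=S1; S0-a->S1; S0-b->S0; S1-a->S2; S1-b->S1; S2-a->S0; S2-b->S2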